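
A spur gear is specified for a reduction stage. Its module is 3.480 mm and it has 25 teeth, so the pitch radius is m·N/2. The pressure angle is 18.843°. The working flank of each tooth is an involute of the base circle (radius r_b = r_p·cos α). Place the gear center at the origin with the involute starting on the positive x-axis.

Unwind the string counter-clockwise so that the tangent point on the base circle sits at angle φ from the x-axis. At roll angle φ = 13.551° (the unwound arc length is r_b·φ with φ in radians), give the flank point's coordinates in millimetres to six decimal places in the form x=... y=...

pitch radius r_p = m·N/2 = 3.480·25/2 = 43.500000
base radius r_b = r_p·cos α = 43.500000·cos 18.843° = 41.168710
roll angle φ = 13.551° = 0.23650957 rad
x = r_b·(cos φ + φ·sin φ) = 41.168710·(0.97216174 + 0.23650957·0.23431080) = 42.304081
y = r_b·(sin φ − φ·cos φ) = 41.168710·(0.23431080 − 0.23650957·0.97216174) = 0.180535

x=42.304081 y=0.180535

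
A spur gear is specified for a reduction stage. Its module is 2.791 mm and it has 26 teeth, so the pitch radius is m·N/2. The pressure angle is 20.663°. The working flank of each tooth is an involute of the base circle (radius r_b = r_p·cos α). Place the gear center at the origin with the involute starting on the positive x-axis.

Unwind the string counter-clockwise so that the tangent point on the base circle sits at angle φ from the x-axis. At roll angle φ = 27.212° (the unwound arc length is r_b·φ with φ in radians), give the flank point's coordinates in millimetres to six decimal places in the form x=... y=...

x=37.564651 y=1.185198

pitch radius r_p = m·N/2 = 2.791·26/2 = 36.283000
base radius r_b = r_p·cos α = 36.283000·cos 20.663° = 33.948991
roll angle φ = 27.212° = 0.47493900 rad
x = r_b·(cos φ + φ·sin φ) = 33.948991·(0.88932062 + 0.47493900·0.45728420) = 37.564651
y = r_b·(sin φ − φ·cos φ) = 33.948991·(0.45728420 − 0.47493900·0.88932062) = 1.185198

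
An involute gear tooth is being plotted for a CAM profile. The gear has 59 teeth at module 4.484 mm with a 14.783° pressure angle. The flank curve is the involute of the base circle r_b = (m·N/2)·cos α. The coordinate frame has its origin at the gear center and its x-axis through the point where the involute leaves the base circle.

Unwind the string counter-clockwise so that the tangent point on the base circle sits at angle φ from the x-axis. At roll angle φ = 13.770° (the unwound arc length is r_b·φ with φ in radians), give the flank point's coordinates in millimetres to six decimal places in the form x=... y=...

pitch radius r_p = m·N/2 = 4.484·59/2 = 132.278000
base radius r_b = r_p·cos α = 132.278000·cos 14.783° = 127.899484
roll angle φ = 13.770° = 0.24033184 rad
x = r_b·(cos φ + φ·sin φ) = 127.899484·(0.97125904 + 0.24033184·0.23802494) = 131.540017
y = r_b·(sin φ − φ·cos φ) = 127.899484·(0.23802494 − 0.24033184·0.97125904) = 0.588398

x=131.540017 y=0.588398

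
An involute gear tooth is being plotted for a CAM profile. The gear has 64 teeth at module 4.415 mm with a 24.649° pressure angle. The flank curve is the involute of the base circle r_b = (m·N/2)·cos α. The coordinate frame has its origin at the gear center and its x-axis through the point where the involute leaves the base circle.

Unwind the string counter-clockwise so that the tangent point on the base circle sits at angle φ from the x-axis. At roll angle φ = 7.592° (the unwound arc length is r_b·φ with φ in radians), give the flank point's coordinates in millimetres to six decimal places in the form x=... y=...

x=129.528851 y=0.099404

pitch radius r_p = m·N/2 = 4.415·64/2 = 141.280000
base radius r_b = r_p·cos α = 141.280000·cos 24.649° = 128.406534
roll angle φ = 7.592° = 0.13250540 rad
x = r_b·(cos φ + φ·sin φ) = 128.406534·(0.99123400 + 0.13250540·0.13211799) = 129.528851
y = r_b·(sin φ − φ·cos φ) = 128.406534·(0.13211799 − 0.13250540·0.99123400) = 0.099404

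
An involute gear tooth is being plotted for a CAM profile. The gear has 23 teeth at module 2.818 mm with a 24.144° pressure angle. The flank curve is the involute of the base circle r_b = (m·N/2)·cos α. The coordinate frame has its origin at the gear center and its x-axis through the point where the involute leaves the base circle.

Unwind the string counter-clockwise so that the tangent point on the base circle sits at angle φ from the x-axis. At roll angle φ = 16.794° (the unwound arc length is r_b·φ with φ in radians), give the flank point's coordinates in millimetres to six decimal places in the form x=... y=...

pitch radius r_p = m·N/2 = 2.818·23/2 = 32.407000
base radius r_b = r_p·cos α = 32.407000·cos 24.144° = 29.572046
roll angle φ = 16.794° = 0.29311059 rad
x = r_b·(cos φ + φ·sin φ) = 29.572046·(0.95734976 + 0.29311059·0.28893155) = 30.815216
y = r_b·(sin φ − φ·cos φ) = 29.572046·(0.28893155 − 0.29311059·0.95734976) = 0.246104

x=30.815216 y=0.246104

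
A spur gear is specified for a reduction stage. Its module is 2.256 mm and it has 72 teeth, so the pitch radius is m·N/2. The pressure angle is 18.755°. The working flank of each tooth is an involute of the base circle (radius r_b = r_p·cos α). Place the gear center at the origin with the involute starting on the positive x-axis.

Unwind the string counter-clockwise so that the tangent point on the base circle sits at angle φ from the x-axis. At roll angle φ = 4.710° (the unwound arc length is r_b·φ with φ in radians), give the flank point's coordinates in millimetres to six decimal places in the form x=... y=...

x=77.163004 y=0.014231

pitch radius r_p = m·N/2 = 2.256·72/2 = 81.216000
base radius r_b = r_p·cos α = 81.216000·cos 18.755° = 76.903599
roll angle φ = 4.710° = 0.08220501 rad
x = r_b·(cos φ + φ·sin φ) = 76.903599·(0.99662307 + 0.08220501·0.08211245) = 77.163004
y = r_b·(sin φ − φ·cos φ) = 76.903599·(0.08211245 − 0.08220501·0.99662307) = 0.014231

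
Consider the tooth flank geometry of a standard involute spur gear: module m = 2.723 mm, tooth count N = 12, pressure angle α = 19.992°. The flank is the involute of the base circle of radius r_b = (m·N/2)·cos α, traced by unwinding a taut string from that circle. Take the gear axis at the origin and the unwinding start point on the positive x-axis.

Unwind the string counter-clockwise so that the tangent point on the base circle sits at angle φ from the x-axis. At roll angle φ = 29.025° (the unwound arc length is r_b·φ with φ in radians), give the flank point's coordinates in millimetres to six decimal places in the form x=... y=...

pitch radius r_p = m·N/2 = 2.723·12/2 = 16.338000
base radius r_b = r_p·cos α = 16.338000·cos 19.992° = 15.353478
roll angle φ = 29.025° = 0.50658182 rad
x = r_b·(cos φ + φ·sin φ) = 15.353478·(0.87440809 + 0.50658182·0.48519120) = 17.198922
y = r_b·(sin φ − φ·cos φ) = 15.353478·(0.48519120 − 0.50658182·0.87440809) = 0.648408

x=17.198922 y=0.648408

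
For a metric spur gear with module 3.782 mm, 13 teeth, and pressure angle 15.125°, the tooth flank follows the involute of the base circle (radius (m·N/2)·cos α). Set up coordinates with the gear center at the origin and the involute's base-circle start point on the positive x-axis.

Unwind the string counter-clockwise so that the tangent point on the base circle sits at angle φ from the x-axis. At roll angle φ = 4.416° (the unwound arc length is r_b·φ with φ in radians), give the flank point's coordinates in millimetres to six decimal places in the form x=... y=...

pitch radius r_p = m·N/2 = 3.782·13/2 = 24.583000
base radius r_b = r_p·cos α = 24.583000·cos 15.125° = 23.731417
roll angle φ = 4.416° = 0.07707374 rad
x = r_b·(cos φ + φ·sin φ) = 23.731417·(0.99703129 + 0.07707374·0.07699745) = 23.801799
y = r_b·(sin φ − φ·cos φ) = 23.731417·(0.07699745 − 0.07707374·0.99703129) = 0.003620

x=23.801799 y=0.003620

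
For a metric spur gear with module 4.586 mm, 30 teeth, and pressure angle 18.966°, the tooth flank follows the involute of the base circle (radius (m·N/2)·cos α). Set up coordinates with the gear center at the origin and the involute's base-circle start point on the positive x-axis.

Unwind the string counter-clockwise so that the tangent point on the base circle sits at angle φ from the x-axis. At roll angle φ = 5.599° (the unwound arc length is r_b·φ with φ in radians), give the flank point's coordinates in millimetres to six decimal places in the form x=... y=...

pitch radius r_p = m·N/2 = 4.586·30/2 = 68.790000
base radius r_b = r_p·cos α = 68.790000·cos 18.966° = 65.055501
roll angle φ = 5.599° = 0.09772098 rad
x = r_b·(cos φ + φ·sin φ) = 65.055501·(0.99522910 + 0.09772098·0.09756553) = 65.365380
y = r_b·(sin φ − φ·cos φ) = 65.055501·(0.09756553 − 0.09772098·0.99522910) = 0.020217

x=65.365380 y=0.020217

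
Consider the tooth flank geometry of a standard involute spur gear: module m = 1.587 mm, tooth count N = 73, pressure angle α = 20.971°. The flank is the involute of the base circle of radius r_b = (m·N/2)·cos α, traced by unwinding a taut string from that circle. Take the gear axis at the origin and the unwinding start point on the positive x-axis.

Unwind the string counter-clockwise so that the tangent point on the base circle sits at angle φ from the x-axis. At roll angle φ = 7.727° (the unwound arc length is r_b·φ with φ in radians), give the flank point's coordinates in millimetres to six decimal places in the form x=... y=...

pitch radius r_p = m·N/2 = 1.587·73/2 = 57.925500
base radius r_b = r_p·cos α = 57.925500·cos 20.971° = 54.088613
roll angle φ = 7.727° = 0.13486159 rad
x = r_b·(cos φ + φ·sin φ) = 54.088613·(0.99091995 + 0.13486159·0.13445316) = 54.578251
y = r_b·(sin φ − φ·cos φ) = 54.088613·(0.13445316 − 0.13486159·0.99091995) = 0.044143

x=54.578251 y=0.044143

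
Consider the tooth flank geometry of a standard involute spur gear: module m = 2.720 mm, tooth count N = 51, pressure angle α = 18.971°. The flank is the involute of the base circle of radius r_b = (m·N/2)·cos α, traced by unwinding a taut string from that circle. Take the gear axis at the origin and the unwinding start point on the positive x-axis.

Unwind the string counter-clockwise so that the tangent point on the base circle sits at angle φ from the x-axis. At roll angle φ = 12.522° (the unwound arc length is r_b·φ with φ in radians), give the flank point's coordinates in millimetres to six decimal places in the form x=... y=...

pitch radius r_p = m·N/2 = 2.720·51/2 = 69.360000
base radius r_b = r_p·cos α = 69.360000·cos 18.971° = 65.592589
roll angle φ = 12.522° = 0.21855013 rad
x = r_b·(cos φ + φ·sin φ) = 65.592589·(0.97621283 + 0.21855013·0.21681447) = 67.140421
y = r_b·(sin φ − φ·cos φ) = 65.592589·(0.21681447 − 0.21855013·0.97621283) = 0.227149

x=67.140421 y=0.227149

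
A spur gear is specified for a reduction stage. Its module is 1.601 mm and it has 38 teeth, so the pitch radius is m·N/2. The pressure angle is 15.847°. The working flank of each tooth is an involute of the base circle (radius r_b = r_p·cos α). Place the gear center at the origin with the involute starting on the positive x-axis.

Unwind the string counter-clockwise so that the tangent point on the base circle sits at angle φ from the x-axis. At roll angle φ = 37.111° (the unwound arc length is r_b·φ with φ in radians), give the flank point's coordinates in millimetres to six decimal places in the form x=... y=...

pitch radius r_p = m·N/2 = 1.601·38/2 = 30.419000
base radius r_b = r_p·cos α = 30.419000·cos 15.847° = 29.262905
roll angle φ = 37.111° = 0.64770914 rad
x = r_b·(cos φ + φ·sin φ) = 29.262905·(0.79746811 + 0.64770914·0.60336110) = 34.772250
y = r_b·(sin φ − φ·cos φ) = 29.262905·(0.60336110 − 0.64770914·0.79746811) = 2.541007

x=34.772250 y=2.541007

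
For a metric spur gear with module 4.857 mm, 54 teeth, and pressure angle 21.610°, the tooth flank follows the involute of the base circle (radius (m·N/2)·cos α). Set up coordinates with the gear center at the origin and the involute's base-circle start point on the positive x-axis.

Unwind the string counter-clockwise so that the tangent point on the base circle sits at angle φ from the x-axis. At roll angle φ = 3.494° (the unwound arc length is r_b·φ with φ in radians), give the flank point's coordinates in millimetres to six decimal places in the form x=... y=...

pitch radius r_p = m·N/2 = 4.857·54/2 = 131.139000
base radius r_b = r_p·cos α = 131.139000·cos 21.610° = 121.921531
roll angle φ = 3.494° = 0.06098180 rad
x = r_b·(cos φ + φ·sin φ) = 121.921531·(0.99814119 + 0.06098180·0.06094401) = 122.148020
y = r_b·(sin φ − φ·cos φ) = 121.921531·(0.06094401 − 0.06098180·0.99814119) = 0.009213

x=122.148020 y=0.009213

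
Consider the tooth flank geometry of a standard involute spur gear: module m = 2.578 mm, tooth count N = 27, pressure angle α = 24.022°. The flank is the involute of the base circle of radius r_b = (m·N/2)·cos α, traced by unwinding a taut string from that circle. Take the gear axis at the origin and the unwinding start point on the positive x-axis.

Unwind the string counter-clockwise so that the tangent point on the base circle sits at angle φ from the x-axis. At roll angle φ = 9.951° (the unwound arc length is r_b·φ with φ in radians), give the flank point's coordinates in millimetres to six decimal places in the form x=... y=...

pitch radius r_p = m·N/2 = 2.578·27/2 = 34.803000
base radius r_b = r_p·cos α = 34.803000·cos 24.022° = 31.788685
roll angle φ = 9.951° = 0.17367771 rad
x = r_b·(cos φ + φ·sin φ) = 31.788685·(0.98495590 + 0.17367771·0.17280590) = 32.264512
y = r_b·(sin φ − φ·cos φ) = 31.788685·(0.17280590 − 0.17367771·0.98495590) = 0.055344

x=32.264512 y=0.055344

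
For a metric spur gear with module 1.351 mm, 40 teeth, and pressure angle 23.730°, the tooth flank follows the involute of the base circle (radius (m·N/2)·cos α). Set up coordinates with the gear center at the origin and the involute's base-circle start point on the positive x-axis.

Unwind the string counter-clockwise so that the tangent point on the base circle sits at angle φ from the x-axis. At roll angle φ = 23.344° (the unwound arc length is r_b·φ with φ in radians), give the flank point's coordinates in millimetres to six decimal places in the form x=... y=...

x=26.704130 y=0.548443

pitch radius r_p = m·N/2 = 1.351·40/2 = 27.020000
base radius r_b = r_p·cos α = 27.020000·cos 23.730° = 24.735513
roll angle φ = 23.344° = 0.40742966 rad
x = r_b·(cos φ + φ·sin φ) = 24.735513·(0.91814235 + 0.40742966·0.39625070) = 26.704130
y = r_b·(sin φ − φ·cos φ) = 24.735513·(0.39625070 − 0.40742966·0.91814235) = 0.548443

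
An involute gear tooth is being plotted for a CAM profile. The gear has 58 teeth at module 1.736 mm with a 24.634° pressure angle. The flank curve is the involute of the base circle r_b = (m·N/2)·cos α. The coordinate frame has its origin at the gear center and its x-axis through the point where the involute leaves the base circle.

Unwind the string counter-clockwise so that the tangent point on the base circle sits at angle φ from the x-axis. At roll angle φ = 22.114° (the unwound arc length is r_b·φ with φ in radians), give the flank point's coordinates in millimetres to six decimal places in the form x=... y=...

pitch radius r_p = m·N/2 = 1.736·58/2 = 50.344000
base radius r_b = r_p·cos α = 50.344000·cos 24.634° = 45.762138
roll angle φ = 22.114° = 0.38596211 rad
x = r_b·(cos φ + φ·sin φ) = 45.762138·(0.92643667 + 0.38596211·0.37645065) = 49.044765
y = r_b·(sin φ − φ·cos φ) = 45.762138·(0.37645065 − 0.38596211·0.92643667) = 0.864044

x=49.044765 y=0.864044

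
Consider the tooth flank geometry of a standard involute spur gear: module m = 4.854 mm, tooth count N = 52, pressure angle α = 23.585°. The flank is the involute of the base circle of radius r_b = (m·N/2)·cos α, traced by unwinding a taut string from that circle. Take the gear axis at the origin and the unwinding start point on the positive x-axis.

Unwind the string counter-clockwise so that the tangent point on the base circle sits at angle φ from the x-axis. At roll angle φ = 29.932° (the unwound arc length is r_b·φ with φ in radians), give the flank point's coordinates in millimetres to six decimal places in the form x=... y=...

pitch radius r_p = m·N/2 = 4.854·52/2 = 126.204000
base radius r_b = r_p·cos α = 126.204000·cos 23.585° = 115.661866
roll angle φ = 29.932° = 0.52241195 rad
x = r_b·(cos φ + φ·sin φ) = 115.661866·(0.86661821 + 0.52241195·0.49897183) = 130.384123
y = r_b·(sin φ − φ·cos φ) = 115.661866·(0.49897183 − 0.52241195·0.86661821) = 5.348219

x=130.384123 y=5.348219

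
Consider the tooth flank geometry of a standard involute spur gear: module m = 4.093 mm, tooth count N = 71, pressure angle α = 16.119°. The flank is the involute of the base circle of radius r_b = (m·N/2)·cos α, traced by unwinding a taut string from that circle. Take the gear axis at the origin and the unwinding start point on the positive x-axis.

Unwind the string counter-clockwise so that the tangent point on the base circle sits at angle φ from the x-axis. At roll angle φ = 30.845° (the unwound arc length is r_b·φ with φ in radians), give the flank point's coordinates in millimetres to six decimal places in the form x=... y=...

x=158.374819 y=7.051444

pitch radius r_p = m·N/2 = 4.093·71/2 = 145.301500
base radius r_b = r_p·cos α = 145.301500·cos 16.119° = 139.589283
roll angle φ = 30.845° = 0.53834681 rad
x = r_b·(cos φ + φ·sin φ) = 139.589283·(0.85855747 + 0.53834681·0.51271733) = 158.374819
y = r_b·(sin φ − φ·cos φ) = 139.589283·(0.51271733 − 0.53834681·0.85855747) = 7.051444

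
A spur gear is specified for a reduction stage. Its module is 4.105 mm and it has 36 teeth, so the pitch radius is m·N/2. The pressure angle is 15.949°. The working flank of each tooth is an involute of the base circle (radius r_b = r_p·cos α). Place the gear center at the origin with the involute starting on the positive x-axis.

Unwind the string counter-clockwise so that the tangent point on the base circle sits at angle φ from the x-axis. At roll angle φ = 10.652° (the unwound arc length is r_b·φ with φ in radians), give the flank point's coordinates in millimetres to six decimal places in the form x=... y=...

pitch radius r_p = m·N/2 = 4.105·36/2 = 73.890000
base radius r_b = r_p·cos α = 73.890000·cos 15.949° = 71.045727
roll angle φ = 10.652° = 0.18591247 rad
x = r_b·(cos φ + φ·sin φ) = 71.045727·(0.98276800 + 0.18591247·0.18484336) = 72.262931
y = r_b·(sin φ − φ·cos φ) = 71.045727·(0.18484336 − 0.18591247·0.98276800) = 0.151649

x=72.262931 y=0.151649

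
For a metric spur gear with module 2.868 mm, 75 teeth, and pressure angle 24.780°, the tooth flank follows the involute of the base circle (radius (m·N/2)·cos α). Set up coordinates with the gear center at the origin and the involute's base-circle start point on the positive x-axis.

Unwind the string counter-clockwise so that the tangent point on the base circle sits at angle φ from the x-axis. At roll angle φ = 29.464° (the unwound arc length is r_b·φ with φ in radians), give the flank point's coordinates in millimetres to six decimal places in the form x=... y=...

x=109.717324 y=4.310397

pitch radius r_p = m·N/2 = 2.868·75/2 = 107.550000
base radius r_b = r_p·cos α = 107.550000·cos 24.780° = 97.647209
roll angle φ = 29.464° = 0.51424381 rad
x = r_b·(cos φ + φ·sin φ) = 97.647209·(0.87066492 + 0.51424381·0.49187660) = 109.717324
y = r_b·(sin φ − φ·cos φ) = 97.647209·(0.49187660 − 0.51424381·0.87066492) = 4.310397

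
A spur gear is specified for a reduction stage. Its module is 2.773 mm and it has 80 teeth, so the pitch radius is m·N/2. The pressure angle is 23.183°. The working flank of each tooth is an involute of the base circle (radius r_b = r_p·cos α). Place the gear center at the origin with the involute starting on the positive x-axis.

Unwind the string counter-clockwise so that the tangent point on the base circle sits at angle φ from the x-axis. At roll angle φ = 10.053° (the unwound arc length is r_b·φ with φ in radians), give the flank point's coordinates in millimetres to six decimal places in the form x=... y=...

pitch radius r_p = m·N/2 = 2.773·80/2 = 110.920000
base radius r_b = r_p·cos α = 110.920000·cos 23.183° = 101.963452
roll angle φ = 10.053° = 0.17545795 rad
x = r_b·(cos φ + φ·sin φ) = 101.963452·(0.98464670 + 0.17545795·0.17455907) = 103.520891
y = r_b·(sin φ − φ·cos φ) = 101.963452·(0.17455907 − 0.17545795·0.98464670) = 0.183023

x=103.520891 y=0.183023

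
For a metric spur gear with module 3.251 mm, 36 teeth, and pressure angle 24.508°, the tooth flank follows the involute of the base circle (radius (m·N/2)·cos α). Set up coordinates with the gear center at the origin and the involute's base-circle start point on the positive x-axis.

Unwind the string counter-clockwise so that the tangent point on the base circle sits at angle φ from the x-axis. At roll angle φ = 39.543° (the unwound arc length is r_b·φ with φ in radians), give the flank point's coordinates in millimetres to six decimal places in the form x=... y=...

pitch radius r_p = m·N/2 = 3.251·36/2 = 58.518000
base radius r_b = r_p·cos α = 58.518000·cos 24.508° = 53.245725
roll angle φ = 39.543° = 0.69015555 rad
x = r_b·(cos φ + φ·sin φ) = 53.245725·(0.77114699 + 0.69015555·0.63665714) = 64.456050
y = r_b·(sin φ − φ·cos φ) = 53.245725·(0.63665714 − 0.69015555·0.77114699) = 5.561290

x=64.456050 y=5.561290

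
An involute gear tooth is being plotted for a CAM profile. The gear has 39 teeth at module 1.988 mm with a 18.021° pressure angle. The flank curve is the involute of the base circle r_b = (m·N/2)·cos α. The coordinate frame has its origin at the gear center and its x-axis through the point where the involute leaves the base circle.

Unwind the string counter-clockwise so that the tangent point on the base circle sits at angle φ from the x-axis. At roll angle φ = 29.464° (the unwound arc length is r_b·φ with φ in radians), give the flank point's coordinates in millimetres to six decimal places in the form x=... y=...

pitch radius r_p = m·N/2 = 1.988·39/2 = 38.766000
base radius r_b = r_p·cos α = 38.766000·cos 18.021° = 36.864264
roll angle φ = 29.464° = 0.51424381 rad
x = r_b·(cos φ + φ·sin φ) = 36.864264·(0.87066492 + 0.51424381·0.49187660) = 41.421034
y = r_b·(sin φ − φ·cos φ) = 36.864264·(0.49187660 − 0.51424381·0.87066492) = 1.627283

x=41.421034 y=1.627283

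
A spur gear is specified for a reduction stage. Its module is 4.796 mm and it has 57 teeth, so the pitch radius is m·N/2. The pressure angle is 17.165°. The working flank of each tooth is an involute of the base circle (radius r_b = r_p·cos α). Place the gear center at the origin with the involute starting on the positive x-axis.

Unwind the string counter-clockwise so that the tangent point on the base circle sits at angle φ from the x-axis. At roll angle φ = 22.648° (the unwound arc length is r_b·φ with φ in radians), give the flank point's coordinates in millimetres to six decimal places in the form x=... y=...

pitch radius r_p = m·N/2 = 4.796·57/2 = 136.686000
base radius r_b = r_p·cos α = 136.686000·cos 17.165° = 130.597844
roll angle φ = 22.648° = 0.39528217 rad
x = r_b·(cos φ + φ·sin φ) = 130.597844·(0.92288795 + 0.39528217·0.38506861) = 140.405573
y = r_b·(sin φ − φ·cos φ) = 130.597844·(0.38506861 − 0.39528217·0.92288795) = 2.646887

x=140.405573 y=2.646887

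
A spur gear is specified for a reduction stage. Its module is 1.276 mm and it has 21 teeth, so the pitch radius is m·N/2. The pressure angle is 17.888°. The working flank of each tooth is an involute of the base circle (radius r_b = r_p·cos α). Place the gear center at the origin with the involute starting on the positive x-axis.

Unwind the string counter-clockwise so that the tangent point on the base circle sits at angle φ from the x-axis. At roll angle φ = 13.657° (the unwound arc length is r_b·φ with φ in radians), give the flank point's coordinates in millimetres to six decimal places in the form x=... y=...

x=13.107402 y=0.057231

pitch radius r_p = m·N/2 = 1.276·21/2 = 13.398000
base radius r_b = r_p·cos α = 13.398000·cos 17.888° = 12.750324
roll angle φ = 13.657° = 0.23835962 rad
x = r_b·(cos φ + φ·sin φ) = 12.750324·(0.97172659 + 0.23835962·0.23610894) = 13.107402
y = r_b·(sin φ − φ·cos φ) = 12.750324·(0.23610894 − 0.23835962·0.97172659) = 0.057231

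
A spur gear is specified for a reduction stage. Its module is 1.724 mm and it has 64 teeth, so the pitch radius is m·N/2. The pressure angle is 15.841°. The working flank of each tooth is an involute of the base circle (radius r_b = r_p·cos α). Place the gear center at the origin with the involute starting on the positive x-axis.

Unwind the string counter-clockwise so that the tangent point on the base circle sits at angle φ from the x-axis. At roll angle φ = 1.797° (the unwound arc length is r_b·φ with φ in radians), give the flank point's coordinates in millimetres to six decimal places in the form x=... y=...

x=53.098977 y=0.000546

pitch radius r_p = m·N/2 = 1.724·64/2 = 55.168000
base radius r_b = r_p·cos α = 55.168000·cos 15.841° = 53.072880
roll angle φ = 1.797° = 0.03136357 rad
x = r_b·(cos φ + φ·sin φ) = 53.072880·(0.99950820 + 0.03136357·0.03135842) = 53.098977
y = r_b·(sin φ − φ·cos φ) = 53.072880·(0.03135842 − 0.03136357·0.99950820) = 0.000546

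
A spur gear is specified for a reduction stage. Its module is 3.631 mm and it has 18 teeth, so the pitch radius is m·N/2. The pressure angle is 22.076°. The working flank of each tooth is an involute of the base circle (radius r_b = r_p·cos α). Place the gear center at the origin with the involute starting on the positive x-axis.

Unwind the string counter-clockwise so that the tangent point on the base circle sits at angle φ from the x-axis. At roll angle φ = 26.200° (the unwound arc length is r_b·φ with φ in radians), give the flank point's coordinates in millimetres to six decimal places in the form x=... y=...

x=33.285708 y=0.945165

pitch radius r_p = m·N/2 = 3.631·18/2 = 32.679000
base radius r_b = r_p·cos α = 32.679000·cos 22.076° = 30.283176
roll angle φ = 26.200° = 0.45727626 rad
x = r_b·(cos φ + φ·sin φ) = 30.283176·(0.89725837 + 0.45727626·0.44150585) = 33.285708
y = r_b·(sin φ − φ·cos φ) = 30.283176·(0.44150585 − 0.45727626·0.89725837) = 0.945165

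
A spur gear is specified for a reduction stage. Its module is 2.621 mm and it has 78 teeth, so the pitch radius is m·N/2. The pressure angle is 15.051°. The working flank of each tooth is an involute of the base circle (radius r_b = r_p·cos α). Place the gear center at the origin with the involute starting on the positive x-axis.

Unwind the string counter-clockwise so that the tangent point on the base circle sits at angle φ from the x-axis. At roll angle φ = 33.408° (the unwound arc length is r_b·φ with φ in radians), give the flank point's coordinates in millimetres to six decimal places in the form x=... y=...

x=114.093061 y=6.303710

pitch radius r_p = m·N/2 = 2.621·78/2 = 102.219000
base radius r_b = r_p·cos α = 102.219000·cos 15.051° = 98.712384
roll angle φ = 33.408° = 0.58307960 rad
x = r_b·(cos φ + φ·sin φ) = 98.712384·(0.83477099 + 0.58307960·0.55059730) = 114.093061
y = r_b·(sin φ − φ·cos φ) = 98.712384·(0.55059730 − 0.58307960·0.83477099) = 6.303710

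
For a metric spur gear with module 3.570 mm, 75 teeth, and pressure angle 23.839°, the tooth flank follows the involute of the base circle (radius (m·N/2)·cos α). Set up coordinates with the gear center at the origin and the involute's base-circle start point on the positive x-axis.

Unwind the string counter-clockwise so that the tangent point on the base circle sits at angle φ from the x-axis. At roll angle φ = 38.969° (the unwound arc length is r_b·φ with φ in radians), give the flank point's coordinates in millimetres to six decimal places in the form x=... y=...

pitch radius r_p = m·N/2 = 3.570·75/2 = 133.875000
base radius r_b = r_p·cos α = 133.875000·cos 23.839° = 122.453424
roll angle φ = 38.969° = 0.68013736 rad
x = r_b·(cos φ + φ·sin φ) = 122.453424·(0.77748634 + 0.68013736·0.62889982) = 147.583879
y = r_b·(sin φ − φ·cos φ) = 122.453424·(0.62889982 − 0.68013736·0.77748634) = 12.257871

x=147.583879 y=12.257871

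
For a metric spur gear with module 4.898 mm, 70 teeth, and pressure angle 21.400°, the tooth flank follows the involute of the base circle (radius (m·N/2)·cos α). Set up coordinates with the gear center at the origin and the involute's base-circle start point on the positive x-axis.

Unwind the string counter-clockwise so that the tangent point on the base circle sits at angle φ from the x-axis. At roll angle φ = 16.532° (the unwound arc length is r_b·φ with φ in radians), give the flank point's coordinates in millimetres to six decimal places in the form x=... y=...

x=166.117378 y=1.267446

pitch radius r_p = m·N/2 = 4.898·70/2 = 171.430000
base radius r_b = r_p·cos α = 171.430000·cos 21.400° = 159.610899
roll angle φ = 16.532° = 0.28853783 rad
x = r_b·(cos φ + φ·sin φ) = 159.610899·(0.95866096 + 0.28853783·0.28455081) = 166.117378
y = r_b·(sin φ − φ·cos φ) = 159.610899·(0.28455081 − 0.28853783·0.95866096) = 1.267446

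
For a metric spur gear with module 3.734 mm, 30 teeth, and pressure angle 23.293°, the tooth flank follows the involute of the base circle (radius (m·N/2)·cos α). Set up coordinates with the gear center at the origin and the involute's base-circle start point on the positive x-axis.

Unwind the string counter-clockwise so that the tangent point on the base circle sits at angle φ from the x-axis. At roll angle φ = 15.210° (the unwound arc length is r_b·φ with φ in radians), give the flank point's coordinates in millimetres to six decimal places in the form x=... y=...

x=53.225775 y=0.318550

pitch radius r_p = m·N/2 = 3.734·30/2 = 56.010000
base radius r_b = r_p·cos α = 56.010000·cos 23.293° = 51.444888
roll angle φ = 15.210° = 0.26546458 rad
x = r_b·(cos φ + φ·sin φ) = 51.444888·(0.96497072 + 0.26546458·0.26235760) = 53.225775
y = r_b·(sin φ − φ·cos φ) = 51.444888·(0.26235760 − 0.26546458·0.96497072) = 0.318550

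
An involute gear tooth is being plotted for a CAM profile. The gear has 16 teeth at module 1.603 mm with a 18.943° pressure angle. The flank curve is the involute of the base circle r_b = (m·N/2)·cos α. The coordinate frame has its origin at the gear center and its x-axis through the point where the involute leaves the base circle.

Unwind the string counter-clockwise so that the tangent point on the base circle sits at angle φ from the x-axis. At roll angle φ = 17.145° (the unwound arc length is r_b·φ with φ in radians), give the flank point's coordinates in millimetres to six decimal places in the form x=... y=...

x=12.660434 y=0.107367

pitch radius r_p = m·N/2 = 1.603·16/2 = 12.824000
base radius r_b = r_p·cos α = 12.824000·cos 18.943° = 12.129478
roll angle φ = 17.145° = 0.29923670 rad
x = r_b·(cos φ + φ·sin φ) = 12.129478·(0.95556178 + 0.29923670·0.29479091) = 12.660434
y = r_b·(sin φ − φ·cos φ) = 12.129478·(0.29479091 − 0.29923670·0.95556178) = 0.107367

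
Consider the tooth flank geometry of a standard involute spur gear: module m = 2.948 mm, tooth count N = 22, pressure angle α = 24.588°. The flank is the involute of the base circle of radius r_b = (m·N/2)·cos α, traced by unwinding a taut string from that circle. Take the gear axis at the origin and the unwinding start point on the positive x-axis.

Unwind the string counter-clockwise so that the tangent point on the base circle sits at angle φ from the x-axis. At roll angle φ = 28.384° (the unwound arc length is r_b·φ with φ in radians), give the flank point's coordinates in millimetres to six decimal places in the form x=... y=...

pitch radius r_p = m·N/2 = 2.948·22/2 = 32.428000
base radius r_b = r_p·cos α = 32.428000·cos 24.588° = 29.487535
roll angle φ = 28.384° = 0.49539425 rad
x = r_b·(cos φ + φ·sin φ) = 29.487535·(0.87978136 + 0.49539425·0.47537855) = 32.886892
y = r_b·(sin φ − φ·cos φ) = 29.487535·(0.47537855 − 0.49539425·0.87978136) = 1.165935

x=32.886892 y=1.165935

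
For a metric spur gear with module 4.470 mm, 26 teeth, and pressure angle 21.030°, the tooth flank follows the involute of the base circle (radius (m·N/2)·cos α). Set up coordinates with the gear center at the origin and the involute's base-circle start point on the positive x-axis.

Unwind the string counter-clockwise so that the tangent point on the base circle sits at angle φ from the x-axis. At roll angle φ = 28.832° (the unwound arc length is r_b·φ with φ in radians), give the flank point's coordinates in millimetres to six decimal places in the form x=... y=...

x=60.678136 y=2.246017

pitch radius r_p = m·N/2 = 4.470·26/2 = 58.110000
base radius r_b = r_p·cos α = 58.110000·cos 21.030° = 54.239447
roll angle φ = 28.832° = 0.50321333 rad
x = r_b·(cos φ + φ·sin φ) = 54.239447·(0.87603748 + 0.50321333·0.48224302) = 60.678136
y = r_b·(sin φ − φ·cos φ) = 54.239447·(0.48224302 − 0.50321333·0.87603748) = 2.246017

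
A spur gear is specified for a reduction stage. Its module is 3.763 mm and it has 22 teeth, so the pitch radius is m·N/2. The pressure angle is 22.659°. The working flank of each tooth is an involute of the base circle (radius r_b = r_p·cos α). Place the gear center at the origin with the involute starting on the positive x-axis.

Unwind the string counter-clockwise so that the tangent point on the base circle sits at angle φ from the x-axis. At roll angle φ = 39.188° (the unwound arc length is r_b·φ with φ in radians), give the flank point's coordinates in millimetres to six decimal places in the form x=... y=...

pitch radius r_p = m·N/2 = 3.763·22/2 = 41.393000
base radius r_b = r_p·cos α = 41.393000·cos 22.659° = 38.198040
roll angle φ = 39.188° = 0.68395963 rad
x = r_b·(cos φ + φ·sin φ) = 38.198040·(0.77507684 + 0.68395963·0.63186698) = 46.114521
y = r_b·(sin φ − φ·cos φ) = 38.198040·(0.63186698 − 0.68395963·0.77507684) = 3.886487

x=46.114521 y=3.886487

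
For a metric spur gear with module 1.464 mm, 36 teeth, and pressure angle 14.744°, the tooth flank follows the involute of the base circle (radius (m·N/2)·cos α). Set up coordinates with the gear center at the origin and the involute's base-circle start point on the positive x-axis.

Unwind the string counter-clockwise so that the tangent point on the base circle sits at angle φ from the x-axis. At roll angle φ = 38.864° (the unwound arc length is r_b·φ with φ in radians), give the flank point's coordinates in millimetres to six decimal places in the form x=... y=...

pitch radius r_p = m·N/2 = 1.464·36/2 = 26.352000
base radius r_b = r_p·cos α = 26.352000·cos 14.744° = 25.484297
roll angle φ = 38.864° = 0.67830476 rad
x = r_b·(cos φ + φ·sin φ) = 25.484297·(0.77863756 + 0.67830476·0.62747395) = 30.689621
y = r_b·(sin φ − φ·cos φ) = 25.484297·(0.62747395 − 0.67830476·0.77863756) = 2.531110

x=30.689621 y=2.531110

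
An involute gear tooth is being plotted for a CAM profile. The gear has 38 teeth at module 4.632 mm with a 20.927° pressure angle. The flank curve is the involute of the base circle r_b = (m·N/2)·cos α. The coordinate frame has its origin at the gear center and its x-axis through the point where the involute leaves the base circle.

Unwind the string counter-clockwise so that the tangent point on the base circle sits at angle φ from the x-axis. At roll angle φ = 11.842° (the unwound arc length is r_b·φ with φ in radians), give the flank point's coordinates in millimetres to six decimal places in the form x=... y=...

pitch radius r_p = m·N/2 = 4.632·38/2 = 88.008000
base radius r_b = r_p·cos α = 88.008000·cos 20.927° = 82.202663
roll angle φ = 11.842° = 0.20668189 rad
x = r_b·(cos φ + φ·sin φ) = 82.202663·(0.97871722 + 0.20668189·0.20521354) = 83.939700
y = r_b·(sin φ − φ·cos φ) = 82.202663·(0.20521354 − 0.20668189·0.97871722) = 0.240888

x=83.939700 y=0.240888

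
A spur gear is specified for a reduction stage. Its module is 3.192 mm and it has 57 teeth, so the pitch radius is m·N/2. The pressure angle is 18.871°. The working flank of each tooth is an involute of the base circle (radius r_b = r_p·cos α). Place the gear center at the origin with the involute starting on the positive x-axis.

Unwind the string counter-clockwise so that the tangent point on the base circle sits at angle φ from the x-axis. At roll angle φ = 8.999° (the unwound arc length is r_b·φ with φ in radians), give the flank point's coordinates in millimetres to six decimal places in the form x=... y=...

pitch radius r_p = m·N/2 = 3.192·57/2 = 90.972000
base radius r_b = r_p·cos α = 90.972000·cos 18.871° = 86.082181
roll angle φ = 8.999° = 0.15706218 rad
x = r_b·(cos φ + φ·sin φ) = 86.082181·(0.98769107 + 0.15706218·0.15641723) = 87.137402
y = r_b·(sin φ − φ·cos φ) = 86.082181·(0.15641723 − 0.15706218·0.98769107) = 0.110901

x=87.137402 y=0.110901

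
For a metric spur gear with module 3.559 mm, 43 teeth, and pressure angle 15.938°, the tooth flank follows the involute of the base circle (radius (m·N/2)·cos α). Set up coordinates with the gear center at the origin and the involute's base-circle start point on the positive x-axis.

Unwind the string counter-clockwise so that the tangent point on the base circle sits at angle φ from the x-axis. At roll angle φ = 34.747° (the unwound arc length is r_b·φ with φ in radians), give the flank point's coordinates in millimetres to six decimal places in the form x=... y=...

pitch radius r_p = m·N/2 = 3.559·43/2 = 76.518500
base radius r_b = r_p·cos α = 76.518500·cos 15.938° = 73.577083
roll angle φ = 34.747° = 0.60644956 rad
x = r_b·(cos φ + φ·sin φ) = 73.577083·(0.82167678 + 0.60644956·0.56995374) = 85.888367
y = r_b·(sin φ − φ·cos φ) = 73.577083·(0.56995374 − 0.60644956·0.82167678) = 5.271667

x=85.888367 y=5.271667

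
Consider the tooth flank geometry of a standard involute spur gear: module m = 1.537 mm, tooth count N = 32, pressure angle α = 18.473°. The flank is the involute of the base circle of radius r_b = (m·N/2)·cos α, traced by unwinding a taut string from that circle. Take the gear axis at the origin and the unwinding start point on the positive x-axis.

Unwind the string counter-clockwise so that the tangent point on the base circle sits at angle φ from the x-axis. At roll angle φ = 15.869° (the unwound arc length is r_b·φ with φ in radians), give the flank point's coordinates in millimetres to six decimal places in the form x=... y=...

x=24.202395 y=0.163924

pitch radius r_p = m·N/2 = 1.537·32/2 = 24.592000
base radius r_b = r_p·cos α = 24.592000·cos 18.473° = 23.324850
roll angle φ = 15.869° = 0.27696630 rad
x = r_b·(cos φ + φ·sin φ) = 23.324850·(0.96188939 + 0.27696630·0.27343883) = 24.202395
y = r_b·(sin φ − φ·cos φ) = 23.324850·(0.27343883 − 0.27696630·0.96188939) = 0.163924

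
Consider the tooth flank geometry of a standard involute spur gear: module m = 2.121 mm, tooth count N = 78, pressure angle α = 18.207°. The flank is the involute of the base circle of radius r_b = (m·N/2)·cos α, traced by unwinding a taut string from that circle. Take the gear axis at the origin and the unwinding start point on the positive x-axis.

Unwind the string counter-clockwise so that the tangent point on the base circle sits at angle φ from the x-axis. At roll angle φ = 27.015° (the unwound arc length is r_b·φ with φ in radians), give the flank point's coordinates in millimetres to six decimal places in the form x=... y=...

pitch radius r_p = m·N/2 = 2.121·78/2 = 82.719000
base radius r_b = r_p·cos α = 82.719000·cos 18.207° = 78.577581
roll angle φ = 27.015° = 0.47150070 rad
x = r_b·(cos φ + φ·sin φ) = 78.577581·(0.89088764 + 0.47150070·0.45422375) = 86.832506
y = r_b·(sin φ − φ·cos φ) = 78.577581·(0.45422375 − 0.47150070·0.89088764) = 2.684965

x=86.832506 y=2.684965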